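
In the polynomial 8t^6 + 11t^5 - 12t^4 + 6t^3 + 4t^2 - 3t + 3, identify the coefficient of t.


Read off the coefficient of t: -3


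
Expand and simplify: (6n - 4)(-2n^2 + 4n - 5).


Distribute each term of the first polynomial:
  (6n)(-2n^2 + 4n - 5) = -12n^3 + 24n^2 - 30n
  (-4)(-2n^2 + 4n - 5) = 8n^2 - 16n + 20
Sum: -12n^3 + 32n^2 - 46n + 20


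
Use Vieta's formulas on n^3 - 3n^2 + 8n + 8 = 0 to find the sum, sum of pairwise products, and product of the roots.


Monic cubic n^3+bn^2+cn+d=0: sum=-b, pairwise sum=c, product=-d.
b=-3, c=8, d=8
r1+r2+r3 = 3
r1r2+r1r3+r2r3 = 8
r1r2r3 = -8


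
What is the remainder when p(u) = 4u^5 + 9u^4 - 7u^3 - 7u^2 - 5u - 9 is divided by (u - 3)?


By the Remainder Theorem, the remainder equals p(3):
  4*(3)^5 = 972
  9*(3)^4 = 729
  -7*(3)^3 = -189
  -7*(3)^2 = -63
  -5*(3)^1 = -15
  constant: -9
Sum: 972 + 729 - 189 - 63 - 15 - 9 = 1425


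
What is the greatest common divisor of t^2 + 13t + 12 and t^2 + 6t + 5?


Factor each:
  t^2 + 13t + 12 = (t + 1)(t + 12)
  t^2 + 6t + 5 = (t + 1)(t + 5)
Common monic factor: t + 1


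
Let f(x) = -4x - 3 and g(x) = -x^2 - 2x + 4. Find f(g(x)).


Substitute g(x) into f:
f(g(x)) = -4*(-x^2 - 2x + 4) + (-3)
Expand and combine: 4x^2 + 8x - 19


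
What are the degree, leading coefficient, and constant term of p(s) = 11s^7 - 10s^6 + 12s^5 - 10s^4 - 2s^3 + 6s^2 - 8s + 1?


Highest power of s is 7, with coefficient 11. Constant term is 1.
Degree = 7, leading coefficient = 11, constant term = 1


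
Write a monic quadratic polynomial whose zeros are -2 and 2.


p(n) = (n + 2)(n - 2)
Expand: n^2 - 4


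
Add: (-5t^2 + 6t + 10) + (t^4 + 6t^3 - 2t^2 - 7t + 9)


Align terms by degree and add:
  -5t^2 + 6t + 10
+ t^4 + 6t^3 - 2t^2 - 7t + 9
= t^4 + 6t^3 - 7t^2 - t + 19


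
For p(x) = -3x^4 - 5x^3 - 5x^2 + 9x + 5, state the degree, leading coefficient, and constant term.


Highest power of x is 4, with coefficient -3. Constant term is 5.
Degree = 4, leading coefficient = -3, constant term = 5


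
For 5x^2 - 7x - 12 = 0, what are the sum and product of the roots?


For ax^2+bx+c=0: sum = -b/a, product = c/a.
a=5, b=-7, c=-12
Sum = -(-7)/5 = 7/5
Product = (-12)/5 = -12/5


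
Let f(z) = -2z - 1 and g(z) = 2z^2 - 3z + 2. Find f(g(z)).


Substitute g(z) into f:
f(g(z)) = -2*(2z^2 - 3z + 2) + (-1)
Expand and combine: -4z^2 + 6z - 5


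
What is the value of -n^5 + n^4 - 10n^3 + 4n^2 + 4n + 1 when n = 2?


Using direct substitution:
  -1 * (2)^5 = -32
  1 * (2)^4 = 16
  -10 * (2)^3 = -80
  4 * (2)^2 = 16
  4 * (2)^1 = 8
  constant: 1
Sum = -32 + 16 - 80 + 16 + 8 + 1 = -71


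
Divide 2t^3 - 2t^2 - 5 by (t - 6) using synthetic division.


Synthetic division with c = 6. Coefficients: 2, -2, 0, -5
Bring down 2.
  2 * 6 = 12; 12 - 2 = 10
  10 * 6 = 60; 60 + 0 = 60
  60 * 6 = 360; 360 - 5 = 355
Quotient: 2t^2 + 10t + 60, Remainder: 355


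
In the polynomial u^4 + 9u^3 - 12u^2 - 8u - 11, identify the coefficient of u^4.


Read off the coefficient of u^4: 1


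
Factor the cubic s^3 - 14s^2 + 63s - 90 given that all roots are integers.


Try integer roots (divisors of -90). s=3: p(3)=0.
Divide out (s - 3): quotient is s^2 - 11s + 30.
Factor the quadratic: (s - 6)(s - 5)
Result: (s - 3)(s - 6)(s - 5)


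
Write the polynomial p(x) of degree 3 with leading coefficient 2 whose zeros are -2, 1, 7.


p(x) = 2(x + 2)(x - 1)(x - 7)
Expand: 2x^3 - 12x^2 - 18x + 28


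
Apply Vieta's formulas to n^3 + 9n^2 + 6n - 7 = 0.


Monic cubic n^3+bn^2+cn+d=0: sum=-b, pairwise sum=c, product=-d.
b=9, c=6, d=-7
r1+r2+r3 = -9
r1r2+r1r3+r2r3 = 6
r1r2r3 = 7


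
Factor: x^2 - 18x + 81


Roots satisfy r1 + r2 = -b/a = 18 and r1*r2 = c/a = 81.
So r1 = 9, r2 = 9.
x^2 - 18x + 81 = (x - r1)(x - r2) = (x - 9)(x - 9)


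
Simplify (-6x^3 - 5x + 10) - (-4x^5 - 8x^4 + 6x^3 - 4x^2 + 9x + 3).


Distribute the minus sign:
  (-6x^3 - 5x + 10)
- (-4x^5 - 8x^4 + 6x^3 - 4x^2 + 9x + 3)
Negate second polynomial: 4x^5 + 8x^4 - 6x^3 + 4x^2 - 9x - 3
Add: 4x^5 + 8x^4 - 12x^3 + 4x^2 - 14x + 7


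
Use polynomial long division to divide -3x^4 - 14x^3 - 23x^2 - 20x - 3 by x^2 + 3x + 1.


(-3x^4 - 14x^3 - 23x^2 - 20x - 3) / (x^2 + 3x + 1)
Step 1: -3x^2 * (x^2 + 3x + 1) = -3x^4 - 9x^3 - 3x^2; subtract.
Step 2: -5x * (x^2 + 3x + 1) = -5x^3 - 15x^2 - 5x; subtract.
Step 3: -5 * (x^2 + 3x + 1) = -5x^2 - 15x - 5; subtract.
Quotient: -3x^2 - 5x - 5, Remainder: 2


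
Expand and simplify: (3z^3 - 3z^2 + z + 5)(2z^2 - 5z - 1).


Distribute each term of the first polynomial:
  (3z^3)(2z^2 - 5z - 1) = 6z^5 - 15z^4 - 3z^3
  (-3z^2)(2z^2 - 5z - 1) = -6z^4 + 15z^3 + 3z^2
  (z)(2z^2 - 5z - 1) = 2z^3 - 5z^2 - z
  (5)(2z^2 - 5z - 1) = 10z^2 - 25z - 5
Sum: 6z^5 - 21z^4 + 14z^3 + 8z^2 - 26z - 5


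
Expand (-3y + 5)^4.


Expand (-3y + 5)^4 by repeated multiplication:
  (-3y + 5)^2 = 9y^2 - 30y + 25
  (-3y + 5)^3 = -27y^3 + 135y^2 - 225y + 125
= 81y^4 - 540y^3 + 1350y^2 - 1500y + 625


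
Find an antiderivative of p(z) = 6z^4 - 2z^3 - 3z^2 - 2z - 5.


Reverse power rule on each term:
  ∫ 6z^4 dz = (6/5)z^5
  ∫ -2z^3 dz = -(1/2)z^4
  ∫ -3z^2 dz = -z^3
  ∫ -2z dz = -z^2
  ∫ -5 dz = -5z
F(z) = (6/5)z^5 - (1/2)z^4 - z^3 - z^2 - 5z + C


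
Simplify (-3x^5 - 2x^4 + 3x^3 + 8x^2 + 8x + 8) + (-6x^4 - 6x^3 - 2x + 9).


Align terms by degree and add:
  -3x^5 - 2x^4 + 3x^3 + 8x^2 + 8x + 8
  -6x^4 - 6x^3 - 2x + 9
= -3x^5 - 8x^4 - 3x^3 + 8x^2 + 6x + 17


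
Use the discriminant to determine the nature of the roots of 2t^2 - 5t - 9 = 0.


D = b^2 - 4ac = (-5)^2 - 4(2)(-9) = 25 + 72 = 97
Since D > 0: two distinct irrational roots


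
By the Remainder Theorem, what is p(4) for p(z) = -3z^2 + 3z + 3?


By the Remainder Theorem, the remainder equals p(4):
  -3*(4)^2 = -48
  3*(4)^1 = 12
  constant: 3
Sum: -48 + 12 + 3 = -33


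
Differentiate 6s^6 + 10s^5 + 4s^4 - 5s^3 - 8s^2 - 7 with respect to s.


Apply the power rule term by term:
  d/ds(6s^6) = 36s^5
  d/ds(10s^5) = 50s^4
  d/ds(4s^4) = 16s^3
  d/ds(-5s^3) = -15s^2
  d/ds(-8s^2) = -16s
  d/ds(-7) = 0
p'(s) = 36s^5 + 50s^4 + 16s^3 - 15s^2 - 16s


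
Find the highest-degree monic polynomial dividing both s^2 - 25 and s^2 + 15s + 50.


Factor each:
  s^2 - 25 = (s + 5)(s - 5)
  s^2 + 15s + 50 = (s + 5)(s + 10)
Common monic factor: s + 5


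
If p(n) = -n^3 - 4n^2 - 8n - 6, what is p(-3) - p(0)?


p(-3) = 9
p(0) = -6
p(-3) - p(0) = 9 + 6 = 15


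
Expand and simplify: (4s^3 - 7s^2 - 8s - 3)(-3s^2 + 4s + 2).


Distribute each term of the first polynomial:
  (4s^3)(-3s^2 + 4s + 2) = -12s^5 + 16s^4 + 8s^3
  (-7s^2)(-3s^2 + 4s + 2) = 21s^4 - 28s^3 - 14s^2
  (-8s)(-3s^2 + 4s + 2) = 24s^3 - 32s^2 - 16s
  (-3)(-3s^2 + 4s + 2) = 9s^2 - 12s - 6
Sum: -12s^5 + 37s^4 + 4s^3 - 37s^2 - 28s - 6


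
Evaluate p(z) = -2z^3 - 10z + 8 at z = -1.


Using direct substitution:
  -2 * (-1)^3 = 2
  0 * (-1)^2 = 0
  -10 * (-1)^1 = 10
  constant: 8
Sum = 2 + 0 + 10 + 8 = 20


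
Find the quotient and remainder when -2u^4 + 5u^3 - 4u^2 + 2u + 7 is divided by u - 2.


(-2u^4 + 5u^3 - 4u^2 + 2u + 7) / (u - 2)
Step 1: -2u^3 * (u - 2) = -2u^4 + 4u^3; subtract.
Step 2: u^2 * (u - 2) = u^3 - 2u^2; subtract.
Step 3: -2u * (u - 2) = -2u^2 + 4u; subtract.
Step 4: -2 * (u - 2) = -2u + 4; subtract.
Quotient: -2u^3 + u^2 - 2u - 2, Remainder: 3


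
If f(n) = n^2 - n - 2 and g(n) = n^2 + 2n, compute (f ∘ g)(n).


Substitute g(n) into f:
f(g(n)) = 1*(n^2 + 2n)^2 + (-1)*(n^2 + 2n) + (-2)
(n^2 + 2n)^2 = n^4 + 4n^3 + 4n^2
Expand and combine: n^4 + 4n^3 + 3n^2 - 2n - 2


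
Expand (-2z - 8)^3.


Expand (-2z - 8)^3 by repeated multiplication:
  (-2z - 8)^2 = 4z^2 + 32z + 64
= -8z^3 - 96z^2 - 384z - 512


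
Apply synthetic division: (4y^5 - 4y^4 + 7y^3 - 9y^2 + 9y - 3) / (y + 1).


Synthetic division with c = -1. Coefficients: 4, -4, 7, -9, 9, -3
Bring down 4.
  4 * -1 = -4; -4 - 4 = -8
  -8 * -1 = 8; 8 + 7 = 15
  15 * -1 = -15; -15 - 9 = -24
  -24 * -1 = 24; 24 + 9 = 33
  33 * -1 = -33; -33 - 3 = -36
Quotient: 4y^4 - 8y^3 + 15y^2 - 24y + 33, Remainder: -36


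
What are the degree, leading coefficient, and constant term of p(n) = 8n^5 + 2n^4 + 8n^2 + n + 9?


Highest power of n is 5, with coefficient 8. Constant term is 9.
Degree = 5, leading coefficient = 8, constant term = 9


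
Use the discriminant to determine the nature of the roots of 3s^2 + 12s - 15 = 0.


D = b^2 - 4ac = (12)^2 - 4(3)(-15) = 144 + 180 = 324
Since D > 0: two distinct rational roots


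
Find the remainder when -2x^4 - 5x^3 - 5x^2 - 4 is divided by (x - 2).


By the Remainder Theorem, the remainder equals p(2):
  -2*(2)^4 = -32
  -5*(2)^3 = -40
  -5*(2)^2 = -20
  0*(2)^1 = 0
  constant: -4
Sum: -32 - 40 - 20 + 0 - 4 = -96


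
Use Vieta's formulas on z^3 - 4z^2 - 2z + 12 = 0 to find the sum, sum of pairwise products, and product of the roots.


Monic cubic z^3+bz^2+cz+d=0: sum=-b, pairwise sum=c, product=-d.
b=-4, c=-2, d=12
r1+r2+r3 = 4
r1r2+r1r3+r2r3 = -2
r1r2r3 = -12


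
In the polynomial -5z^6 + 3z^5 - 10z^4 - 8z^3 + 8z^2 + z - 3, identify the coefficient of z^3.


Read off the coefficient of z^3: -8


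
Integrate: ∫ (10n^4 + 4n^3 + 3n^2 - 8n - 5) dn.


Reverse power rule on each term:
  ∫ 10n^4 dn = 2n^5
  ∫ 4n^3 dn = n^4
  ∫ 3n^2 dn = n^3
  ∫ -8n dn = -4n^2
  ∫ -5 dn = -5n
F(n) = 2n^5 + n^4 + n^3 - 4n^2 - 5n + C


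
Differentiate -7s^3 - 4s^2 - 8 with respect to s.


Apply the power rule term by term:
  d/ds(-7s^3) = -21s^2
  d/ds(-4s^2) = -8s
  d/ds(-8) = 0
p'(s) = -21s^2 - 8s


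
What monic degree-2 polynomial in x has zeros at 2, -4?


p(x) = (x - 2)(x + 4)
Expand: x^2 + 2x - 8


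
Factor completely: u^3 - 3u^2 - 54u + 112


Try integer roots (divisors of 112). u=-7: p(-7)=0.
Divide out (u + 7): quotient is u^2 - 10u + 16.
Factor the quadratic: (u - 2)(u - 8)
Result: (u + 7)(u - 2)(u - 8)


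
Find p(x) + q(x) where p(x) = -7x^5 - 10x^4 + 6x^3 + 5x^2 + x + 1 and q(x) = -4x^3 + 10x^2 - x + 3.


Align terms by degree and add:
  -7x^5 - 10x^4 + 6x^3 + 5x^2 + x + 1
  -4x^3 + 10x^2 - x + 3
= -7x^5 - 10x^4 + 2x^3 + 15x^2 + 4


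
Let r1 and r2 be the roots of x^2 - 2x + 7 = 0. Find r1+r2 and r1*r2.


For ax^2+bx+c=0: sum = -b/a, product = c/a.
a=1, b=-2, c=7
Sum = -(-2)/1 = 2
Product = (7)/1 = 7


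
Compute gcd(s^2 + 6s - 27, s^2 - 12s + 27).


Factor each:
  s^2 + 6s - 27 = (s - 3)(s + 9)
  s^2 - 12s + 27 = (s - 3)(s - 9)
Common monic factor: s - 3


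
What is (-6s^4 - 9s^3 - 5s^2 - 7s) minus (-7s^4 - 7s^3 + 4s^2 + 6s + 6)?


Distribute the minus sign:
  (-6s^4 - 9s^3 - 5s^2 - 7s)
- (-7s^4 - 7s^3 + 4s^2 + 6s + 6)
Negate second polynomial: 7s^4 + 7s^3 - 4s^2 - 6s - 6
Add: s^4 - 2s^3 - 9s^2 - 13s - 6


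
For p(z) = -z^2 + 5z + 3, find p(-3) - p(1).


p(-3) = -21
p(1) = 7
p(-3) - p(1) = -21 - 7 = -28


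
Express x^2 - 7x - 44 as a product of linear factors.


Roots satisfy r1 + r2 = -b/a = 7 and r1*r2 = c/a = -44.
So r1 = -4, r2 = 11.
x^2 - 7x - 44 = (x - r1)(x - r2) = (x + 4)(x - 11)


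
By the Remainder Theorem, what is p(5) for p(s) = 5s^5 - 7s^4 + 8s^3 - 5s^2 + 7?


By the Remainder Theorem, the remainder equals p(5):
  5*(5)^5 = 15625
  -7*(5)^4 = -4375
  8*(5)^3 = 1000
  -5*(5)^2 = -125
  0*(5)^1 = 0
  constant: 7
Sum: 15625 - 4375 + 1000 - 125 + 0 + 7 = 12132


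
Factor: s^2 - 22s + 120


Roots satisfy r1 + r2 = -b/a = 22 and r1*r2 = c/a = 120.
So r1 = 10, r2 = 12.
s^2 - 22s + 120 = (s - r1)(s - r2) = (s - 10)(s - 12)


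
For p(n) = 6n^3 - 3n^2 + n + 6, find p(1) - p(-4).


p(1) = 10
p(-4) = -430
p(1) - p(-4) = 10 + 430 = 440


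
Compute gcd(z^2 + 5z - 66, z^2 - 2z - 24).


Factor each:
  z^2 + 5z - 66 = (z - 6)(z + 11)
  z^2 - 2z - 24 = (z - 6)(z + 4)
Common monic factor: z - 6


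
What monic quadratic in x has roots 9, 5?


p(x) = (x - 9)(x - 5)
Expand: x^2 - 14x + 45


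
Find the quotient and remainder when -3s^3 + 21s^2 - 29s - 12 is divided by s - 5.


(-3s^3 + 21s^2 - 29s - 12) / (s - 5)
Step 1: -3s^2 * (s - 5) = -3s^3 + 15s^2; subtract.
Step 2: 6s * (s - 5) = 6s^2 - 30s; subtract.
Step 3: 1 * (s - 5) = s - 5; subtract.
Quotient: -3s^2 + 6s + 1, Remainder: -7


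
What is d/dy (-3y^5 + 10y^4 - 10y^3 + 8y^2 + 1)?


Apply the power rule term by term:
  d/dy(-3y^5) = -15y^4
  d/dy(10y^4) = 40y^3
  d/dy(-10y^3) = -30y^2
  d/dy(8y^2) = 16y
  d/dy(1) = 0
p'(y) = -15y^4 + 40y^3 - 30y^2 + 16y


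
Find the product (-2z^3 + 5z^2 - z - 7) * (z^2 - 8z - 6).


Distribute each term of the first polynomial:
  (-2z^3)(z^2 - 8z - 6) = -2z^5 + 16z^4 + 12z^3
  (5z^2)(z^2 - 8z - 6) = 5z^4 - 40z^3 - 30z^2
  (-z)(z^2 - 8z - 6) = -z^3 + 8z^2 + 6z
  (-7)(z^2 - 8z - 6) = -7z^2 + 56z + 42
Sum: -2z^5 + 21z^4 - 29z^3 - 29z^2 + 62z + 42


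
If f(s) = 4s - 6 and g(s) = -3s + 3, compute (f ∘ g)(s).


Substitute g(s) into f:
f(g(s)) = 4*(-3s + 3) + (-6)
Expand and combine: -12s + 6


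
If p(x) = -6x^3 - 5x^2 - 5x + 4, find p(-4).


Using direct substitution:
  -6 * (-4)^3 = 384
  -5 * (-4)^2 = -80
  -5 * (-4)^1 = 20
  constant: 4
Sum = 384 - 80 + 20 + 4 = 328


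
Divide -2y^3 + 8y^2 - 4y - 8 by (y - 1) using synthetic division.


Synthetic division with c = 1. Coefficients: -2, 8, -4, -8
Bring down -2.
  -2 * 1 = -2; -2 + 8 = 6
  6 * 1 = 6; 6 - 4 = 2
  2 * 1 = 2; 2 - 8 = -6
Quotient: -2y^2 + 6y + 2, Remainder: -6


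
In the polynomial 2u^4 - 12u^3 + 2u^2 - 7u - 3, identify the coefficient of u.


Read off the coefficient of u: -7


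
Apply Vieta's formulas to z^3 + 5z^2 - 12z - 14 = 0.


Monic cubic z^3+bz^2+cz+d=0: sum=-b, pairwise sum=c, product=-d.
b=5, c=-12, d=-14
r1+r2+r3 = -5
r1r2+r1r3+r2r3 = -12
r1r2r3 = 14


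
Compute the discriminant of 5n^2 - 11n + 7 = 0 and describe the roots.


D = b^2 - 4ac = (-11)^2 - 4(5)(7) = 121 - 140 = -19
Since D < 0: two complex conjugate roots (no real roots)


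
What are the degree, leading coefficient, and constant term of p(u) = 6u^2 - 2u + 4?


Highest power of u is 2, with coefficient 6. Constant term is 4.
Degree = 2, leading coefficient = 6, constant term = 4


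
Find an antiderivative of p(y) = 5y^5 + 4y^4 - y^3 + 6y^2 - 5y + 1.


Reverse power rule on each term:
  ∫ 5y^5 dy = (5/6)y^6
  ∫ 4y^4 dy = (4/5)y^5
  ∫ -y^3 dy = -(1/4)y^4
  ∫ 6y^2 dy = 2y^3
  ∫ -5y dy = -(5/2)y^2
  ∫ 1 dy = y
F(y) = (5/6)y^6 + (4/5)y^5 - (1/4)y^4 + 2y^3 - (5/2)y^2 + y + C


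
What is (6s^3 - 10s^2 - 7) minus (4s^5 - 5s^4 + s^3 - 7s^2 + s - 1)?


Distribute the minus sign:
  (6s^3 - 10s^2 - 7)
- (4s^5 - 5s^4 + s^3 - 7s^2 + s - 1)
Negate second polynomial: -4s^5 + 5s^4 - s^3 + 7s^2 - s + 1
Add: -4s^5 + 5s^4 + 5s^3 - 3s^2 - s - 6


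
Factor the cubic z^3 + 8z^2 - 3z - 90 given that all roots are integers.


Try integer roots (divisors of -90). z=-5: p(-5)=0.
Divide out (z + 5): quotient is z^2 + 3z - 18.
Factor the quadratic: (z + 6)(z - 3)
Result: (z + 5)(z + 6)(z - 3)


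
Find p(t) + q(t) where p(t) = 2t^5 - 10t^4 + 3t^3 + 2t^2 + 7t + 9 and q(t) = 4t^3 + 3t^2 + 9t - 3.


Align terms by degree and add:
  2t^5 - 10t^4 + 3t^3 + 2t^2 + 7t + 9
+ 4t^3 + 3t^2 + 9t - 3
= 2t^5 - 10t^4 + 7t^3 + 5t^2 + 16t + 6


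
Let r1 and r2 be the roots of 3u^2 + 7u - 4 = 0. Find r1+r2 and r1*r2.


For au^2+bu+c=0: sum = -b/a, product = c/a.
a=3, b=7, c=-4
Sum = -(7)/3 = -7/3
Product = (-4)/3 = -4/3


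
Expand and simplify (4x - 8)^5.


Expand (4x - 8)^5 by repeated multiplication:
  (4x - 8)^2 = 16x^2 - 64x + 64
  (4x - 8)^3 = 64x^3 - 384x^2 + 768x - 512
  (4x - 8)^4 = 256x^4 - 2048x^3 + 6144x^2 - 8192x + 4096
= 1024x^5 - 10240x^4 + 40960x^3 - 81920x^2 + 81920x - 32768


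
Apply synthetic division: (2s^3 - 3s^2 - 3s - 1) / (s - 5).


Synthetic division with c = 5. Coefficients: 2, -3, -3, -1
Bring down 2.
  2 * 5 = 10; 10 - 3 = 7
  7 * 5 = 35; 35 - 3 = 32
  32 * 5 = 160; 160 - 1 = 159
Quotient: 2s^2 + 7s + 32, Remainder: 159


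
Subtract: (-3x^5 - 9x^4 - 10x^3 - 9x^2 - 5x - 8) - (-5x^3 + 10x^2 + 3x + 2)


Distribute the minus sign:
  (-3x^5 - 9x^4 - 10x^3 - 9x^2 - 5x - 8)
- (-5x^3 + 10x^2 + 3x + 2)
Negate second polynomial: 5x^3 - 10x^2 - 3x - 2
Add: -3x^5 - 9x^4 - 5x^3 - 19x^2 - 8x - 10


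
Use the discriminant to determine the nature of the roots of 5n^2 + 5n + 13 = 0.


D = b^2 - 4ac = (5)^2 - 4(5)(13) = 25 - 260 = -235
Since D < 0: two complex conjugate roots (no real roots)


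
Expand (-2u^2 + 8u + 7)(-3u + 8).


Distribute each term of the first polynomial:
  (-2u^2)(-3u + 8) = 6u^3 - 16u^2
  (8u)(-3u + 8) = -24u^2 + 64u
  (7)(-3u + 8) = -21u + 56
Sum: 6u^3 - 40u^2 + 43u + 56


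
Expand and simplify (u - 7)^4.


Expand (u - 7)^4 by repeated multiplication:
  (u - 7)^2 = u^2 - 14u + 49
  (u - 7)^3 = u^3 - 21u^2 + 147u - 343
= u^4 - 28u^3 + 294u^2 - 1372u + 2401


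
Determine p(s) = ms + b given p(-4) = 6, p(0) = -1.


p(s) = ms + b. Using p(-4)=6, p(0)=-1:
m = (6 + 1)/(-4) = 7/-4 = -7/4
b = 6 - m*(-4) = 6 - 7 = -1
p(s) = -(7/4)s - 1


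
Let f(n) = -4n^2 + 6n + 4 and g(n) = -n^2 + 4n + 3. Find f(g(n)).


Substitute g(n) into f:
f(g(n)) = -4*(-n^2 + 4n + 3)^2 + 6*(-n^2 + 4n + 3) + 4
(-n^2 + 4n + 3)^2 = n^4 - 8n^3 + 10n^2 + 24n + 9
Expand and combine: -4n^4 + 32n^3 - 46n^2 - 72n - 14


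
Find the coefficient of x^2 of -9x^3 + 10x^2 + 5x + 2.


Read off the coefficient of x^2: 10


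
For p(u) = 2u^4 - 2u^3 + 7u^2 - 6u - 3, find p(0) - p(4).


p(0) = -3
p(4) = 469
p(0) - p(4) = -3 - 469 = -472


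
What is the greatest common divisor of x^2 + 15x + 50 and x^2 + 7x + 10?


Factor each:
  x^2 + 15x + 50 = (x + 5)(x + 10)
  x^2 + 7x + 10 = (x + 5)(x + 2)
Common monic factor: x + 5


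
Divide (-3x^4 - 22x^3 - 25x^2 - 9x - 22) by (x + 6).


(-3x^4 - 22x^3 - 25x^2 - 9x - 22) / (x + 6)
Step 1: -3x^3 * (x + 6) = -3x^4 - 18x^3; subtract.
Step 2: -4x^2 * (x + 6) = -4x^3 - 24x^2; subtract.
Step 3: -x * (x + 6) = -x^2 - 6x; subtract.
Step 4: -3 * (x + 6) = -3x - 18; subtract.
Quotient: -3x^3 - 4x^2 - x - 3, Remainder: -4


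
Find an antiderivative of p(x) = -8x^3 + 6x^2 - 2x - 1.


Reverse power rule on each term:
  ∫ -8x^3 dx = -2x^4
  ∫ 6x^2 dx = 2x^3
  ∫ -2x dx = -x^2
  ∫ -1 dx = -x
F(x) = -2x^4 + 2x^3 - x^2 - x + C


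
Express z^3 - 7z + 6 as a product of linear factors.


Try integer roots (divisors of 6). z=1: p(1)=0.
Divide out (z - 1): quotient is z^2 + z - 6.
Factor the quadratic: (z + 3)(z - 2)
Result: (z - 1)(z + 3)(z - 2)


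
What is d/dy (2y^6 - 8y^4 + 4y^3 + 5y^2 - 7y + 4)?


Apply the power rule term by term:
  d/dy(2y^6) = 12y^5
  d/dy(-8y^4) = -32y^3
  d/dy(4y^3) = 12y^2
  d/dy(5y^2) = 10y
  d/dy(-7y) = -7
  d/dy(4) = 0
p'(y) = 12y^5 - 32y^3 + 12y^2 + 10y - 7


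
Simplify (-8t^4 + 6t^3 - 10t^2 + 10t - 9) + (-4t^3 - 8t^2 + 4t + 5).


Align terms by degree and add:
  -8t^4 + 6t^3 - 10t^2 + 10t - 9
  -4t^3 - 8t^2 + 4t + 5
= -8t^4 + 2t^3 - 18t^2 + 14t - 4


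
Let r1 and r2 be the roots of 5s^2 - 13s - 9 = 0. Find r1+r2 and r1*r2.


For as^2+bs+c=0: sum = -b/a, product = c/a.
a=5, b=-13, c=-9
Sum = -(-13)/5 = 13/5
Product = (-9)/5 = -9/5


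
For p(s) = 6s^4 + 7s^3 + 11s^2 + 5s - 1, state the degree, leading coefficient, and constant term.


Highest power of s is 4, with coefficient 6. Constant term is -1.
Degree = 4, leading coefficient = 6, constant term = -1


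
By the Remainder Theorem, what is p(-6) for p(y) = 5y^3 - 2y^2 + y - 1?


By the Remainder Theorem, the remainder equals p(-6):
  5*(-6)^3 = -1080
  -2*(-6)^2 = -72
  1*(-6)^1 = -6
  constant: -1
Sum: -1080 - 72 - 6 - 1 = -1159


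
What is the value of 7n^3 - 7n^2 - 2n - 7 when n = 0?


Using direct substitution:
  7 * (0)^3 = 0
  -7 * (0)^2 = 0
  -2 * (0)^1 = 0
  constant: -7
Sum = 0 + 0 + 0 - 7 = -7


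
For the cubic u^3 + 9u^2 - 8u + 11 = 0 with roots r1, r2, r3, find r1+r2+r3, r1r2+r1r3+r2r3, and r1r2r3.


Monic cubic u^3+bu^2+cu+d=0: sum=-b, pairwise sum=c, product=-d.
b=9, c=-8, d=11
r1+r2+r3 = -9
r1r2+r1r3+r2r3 = -8
r1r2r3 = -11


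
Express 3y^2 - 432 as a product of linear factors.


Roots satisfy r1 + r2 = -b/a = 0 and r1*r2 = c/a = -144.
So r1 = -12, r2 = 12.
3y^2 - 432 = 3(y - r1)(y - r2) = 3(y + 12)(y - 12)


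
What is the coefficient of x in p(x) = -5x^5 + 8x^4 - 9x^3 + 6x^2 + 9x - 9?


Read off the coefficient of x: 9


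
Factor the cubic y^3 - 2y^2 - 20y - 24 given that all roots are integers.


Try integer roots (divisors of -24). y=6: p(6)=0.
Divide out (y - 6): quotient is y^2 + 4y + 4.
Factor the quadratic: (y + 2)(y + 2)
Result: (y - 6)(y + 2)(y + 2)


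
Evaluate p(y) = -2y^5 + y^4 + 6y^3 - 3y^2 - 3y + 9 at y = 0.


Using direct substitution:
  -2 * (0)^5 = 0
  1 * (0)^4 = 0
  6 * (0)^3 = 0
  -3 * (0)^2 = 0
  -3 * (0)^1 = 0
  constant: 9
Sum = 0 + 0 + 0 + 0 + 0 + 9 = 9


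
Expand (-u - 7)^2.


Expand (-u - 7)^2 by repeated multiplication:
= u^2 + 14u + 49


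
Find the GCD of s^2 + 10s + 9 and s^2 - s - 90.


Factor each:
  s^2 + 10s + 9 = (s + 9)(s + 1)
  s^2 - s - 90 = (s + 9)(s - 10)
Common monic factor: s + 9


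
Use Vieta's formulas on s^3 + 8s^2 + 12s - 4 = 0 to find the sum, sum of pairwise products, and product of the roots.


Monic cubic s^3+bs^2+cs+d=0: sum=-b, pairwise sum=c, product=-d.
b=8, c=12, d=-4
r1+r2+r3 = -8
r1r2+r1r3+r2r3 = 12
r1r2r3 = 4


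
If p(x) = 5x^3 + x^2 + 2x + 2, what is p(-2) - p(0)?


p(-2) = -38
p(0) = 2
p(-2) - p(0) = -38 - 2 = -40


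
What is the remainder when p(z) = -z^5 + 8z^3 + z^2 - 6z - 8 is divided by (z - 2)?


By the Remainder Theorem, the remainder equals p(2):
  -1*(2)^5 = -32
  0*(2)^4 = 0
  8*(2)^3 = 64
  1*(2)^2 = 4
  -6*(2)^1 = -12
  constant: -8
Sum: -32 + 0 + 64 + 4 - 12 - 8 = 16


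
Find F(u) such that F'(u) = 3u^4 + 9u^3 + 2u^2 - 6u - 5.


Reverse power rule on each term:
  ∫ 3u^4 du = (3/5)u^5
  ∫ 9u^3 du = (9/4)u^4
  ∫ 2u^2 du = (2/3)u^3
  ∫ -6u du = -3u^2
  ∫ -5 du = -5u
F(u) = (3/5)u^5 + (9/4)u^4 + (2/3)u^3 - 3u^2 - 5u + C


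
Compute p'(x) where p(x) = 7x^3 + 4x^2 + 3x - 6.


Apply the power rule term by term:
  d/dx(7x^3) = 21x^2
  d/dx(4x^2) = 8x
  d/dx(3x) = 3
  d/dx(-6) = 0
p'(x) = 21x^2 + 8x + 3


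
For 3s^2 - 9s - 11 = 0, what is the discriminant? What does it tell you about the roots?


D = b^2 - 4ac = (-9)^2 - 4(3)(-11) = 81 + 132 = 213
Since D > 0: two distinct irrational roots


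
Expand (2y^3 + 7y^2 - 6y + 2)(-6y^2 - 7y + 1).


Distribute each term of the first polynomial:
  (2y^3)(-6y^2 - 7y + 1) = -12y^5 - 14y^4 + 2y^3
  (7y^2)(-6y^2 - 7y + 1) = -42y^4 - 49y^3 + 7y^2
  (-6y)(-6y^2 - 7y + 1) = 36y^3 + 42y^2 - 6y
  (2)(-6y^2 - 7y + 1) = -12y^2 - 14y + 2
Sum: -12y^5 - 56y^4 - 11y^3 + 37y^2 - 20y + 2


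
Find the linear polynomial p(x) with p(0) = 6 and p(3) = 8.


p(x) = mx + b. Using p(0)=6, p(3)=8:
m = (6 - 8)/(0 - 3) = -2/-3 = 2/3
b = 6 - m*(0) = 6 = 6
p(x) = (2/3)x + 6


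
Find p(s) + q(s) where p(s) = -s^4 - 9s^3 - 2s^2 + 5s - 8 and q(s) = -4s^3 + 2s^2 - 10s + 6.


Align terms by degree and add:
  -s^4 - 9s^3 - 2s^2 + 5s - 8
  -4s^3 + 2s^2 - 10s + 6
= -s^4 - 13s^3 - 5s - 2


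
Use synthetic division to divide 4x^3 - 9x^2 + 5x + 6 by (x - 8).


Synthetic division with c = 8. Coefficients: 4, -9, 5, 6
Bring down 4.
  4 * 8 = 32; 32 - 9 = 23
  23 * 8 = 184; 184 + 5 = 189
  189 * 8 = 1512; 1512 + 6 = 1518
Quotient: 4x^2 + 23x + 189, Remainder: 1518


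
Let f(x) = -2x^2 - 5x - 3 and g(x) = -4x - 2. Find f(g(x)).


Substitute g(x) into f:
f(g(x)) = -2*(-4x - 2)^2 + (-5)*(-4x - 2) + (-3)
(-4x - 2)^2 = 16x^2 + 16x + 4
Expand and combine: -32x^2 - 12x - 1


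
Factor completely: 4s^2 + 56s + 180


Roots satisfy r1 + r2 = -b/a = -14 and r1*r2 = c/a = 45.
So r1 = -5, r2 = -9.
4s^2 + 56s + 180 = 4(s - r1)(s - r2) = 4(s + 5)(s + 9)


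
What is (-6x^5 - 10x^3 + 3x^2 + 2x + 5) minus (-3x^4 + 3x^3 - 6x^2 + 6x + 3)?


Distribute the minus sign:
  (-6x^5 - 10x^3 + 3x^2 + 2x + 5)
- (-3x^4 + 3x^3 - 6x^2 + 6x + 3)
Negate second polynomial: 3x^4 - 3x^3 + 6x^2 - 6x - 3
Add: -6x^5 + 3x^4 - 13x^3 + 9x^2 - 4x + 2


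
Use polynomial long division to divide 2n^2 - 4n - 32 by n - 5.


(2n^2 - 4n - 32) / (n - 5)
Step 1: 2n * (n - 5) = 2n^2 - 10n; subtract.
Step 2: 6 * (n - 5) = 6n - 30; subtract.
Quotient: 2n + 6, Remainder: -2


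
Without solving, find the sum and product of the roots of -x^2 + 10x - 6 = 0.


For ax^2+bx+c=0: sum = -b/a, product = c/a.
a=-1, b=10, c=-6
Sum = -(10)/-1 = 10
Product = (-6)/-1 = 6


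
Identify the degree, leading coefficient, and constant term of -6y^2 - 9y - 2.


Highest power of y is 2, with coefficient -6. Constant term is -2.
Degree = 2, leading coefficient = -6, constant term = -2


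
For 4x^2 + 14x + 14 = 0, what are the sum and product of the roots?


For ax^2+bx+c=0: sum = -b/a, product = c/a.
a=4, b=14, c=14
Sum = -(14)/4 = -7/2
Product = (14)/4 = 7/2


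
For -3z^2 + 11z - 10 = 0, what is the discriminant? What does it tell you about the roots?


D = b^2 - 4ac = (11)^2 - 4(-3)(-10) = 121 - 120 = 1
Since D > 0: two distinct rational roots


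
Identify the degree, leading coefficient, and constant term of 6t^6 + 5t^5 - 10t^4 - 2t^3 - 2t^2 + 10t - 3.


Highest power of t is 6, with coefficient 6. Constant term is -3.
Degree = 6, leading coefficient = 6, constant term = -3


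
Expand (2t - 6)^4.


Expand (2t - 6)^4 by repeated multiplication:
  (2t - 6)^2 = 4t^2 - 24t + 36
  (2t - 6)^3 = 8t^3 - 72t^2 + 216t - 216
= 16t^4 - 192t^3 + 864t^2 - 1728t + 1296


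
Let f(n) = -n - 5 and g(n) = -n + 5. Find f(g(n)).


Substitute g(n) into f:
f(g(n)) = -1*(-n + 5) + (-5)
Expand and combine: n - 10


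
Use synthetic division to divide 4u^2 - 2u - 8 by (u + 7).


Synthetic division with c = -7. Coefficients: 4, -2, -8
Bring down 4.
  4 * -7 = -28; -28 - 2 = -30
  -30 * -7 = 210; 210 - 8 = 202
Quotient: 4u - 30, Remainder: 202


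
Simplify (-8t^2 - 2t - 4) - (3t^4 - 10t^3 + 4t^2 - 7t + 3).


Distribute the minus sign:
  (-8t^2 - 2t - 4)
- (3t^4 - 10t^3 + 4t^2 - 7t + 3)
Negate second polynomial: -3t^4 + 10t^3 - 4t^2 + 7t - 3
Add: -3t^4 + 10t^3 - 12t^2 + 5t - 7


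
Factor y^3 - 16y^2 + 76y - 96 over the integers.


Try integer roots (divisors of -96). y=6: p(6)=0.
Divide out (y - 6): quotient is y^2 - 10y + 16.
Factor the quadratic: (y - 8)(y - 2)
Result: (y - 6)(y - 8)(y - 2)


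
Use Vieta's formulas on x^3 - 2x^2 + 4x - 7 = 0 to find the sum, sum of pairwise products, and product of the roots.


Monic cubic x^3+bx^2+cx+d=0: sum=-b, pairwise sum=c, product=-d.
b=-2, c=4, d=-7
r1+r2+r3 = 2
r1r2+r1r3+r2r3 = 4
r1r2r3 = 7


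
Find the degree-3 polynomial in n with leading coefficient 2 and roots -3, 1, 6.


p(n) = 2(n + 3)(n - 1)(n - 6)
Expand: 2n^3 - 8n^2 - 30n + 36


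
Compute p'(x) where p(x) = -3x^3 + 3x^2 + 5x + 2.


Apply the power rule term by term:
  d/dx(-3x^3) = -9x^2
  d/dx(3x^2) = 6x
  d/dx(5x) = 5
  d/dx(2) = 0
p'(x) = -9x^2 + 6x + 5


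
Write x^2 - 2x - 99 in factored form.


Roots satisfy r1 + r2 = -b/a = 2 and r1*r2 = c/a = -99.
So r1 = 11, r2 = -9.
x^2 - 2x - 99 = (x - r1)(x - r2) = (x - 11)(x + 9)


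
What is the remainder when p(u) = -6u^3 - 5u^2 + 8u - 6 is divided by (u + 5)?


By the Remainder Theorem, the remainder equals p(-5):
  -6*(-5)^3 = 750
  -5*(-5)^2 = -125
  8*(-5)^1 = -40
  constant: -6
Sum: 750 - 125 - 40 - 6 = 579


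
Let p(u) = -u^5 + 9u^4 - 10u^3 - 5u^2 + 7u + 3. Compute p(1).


Using direct substitution:
  -1 * (1)^5 = -1
  9 * (1)^4 = 9
  -10 * (1)^3 = -10
  -5 * (1)^2 = -5
  7 * (1)^1 = 7
  constant: 3
Sum = -1 + 9 - 10 - 5 + 7 + 3 = 3


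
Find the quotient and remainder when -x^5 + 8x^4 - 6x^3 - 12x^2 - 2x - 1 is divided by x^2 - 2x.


(-x^5 + 8x^4 - 6x^3 - 12x^2 - 2x - 1) / (x^2 - 2x)
Step 1: -x^3 * (x^2 - 2x) = -x^5 + 2x^4; subtract.
Step 2: 6x^2 * (x^2 - 2x) = 6x^4 - 12x^3; subtract.
Step 3: 6x * (x^2 - 2x) = 6x^3 - 12x^2; subtract.
Step 4: 0 * (x^2 - 2x) = 0; subtract.
Quotient: -x^3 + 6x^2 + 6x, Remainder: -2x - 1


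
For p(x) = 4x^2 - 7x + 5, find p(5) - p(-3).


p(5) = 70
p(-3) = 62
p(5) - p(-3) = 70 - 62 = 8


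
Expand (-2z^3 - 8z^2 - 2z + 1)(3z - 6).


Distribute each term of the first polynomial:
  (-2z^3)(3z - 6) = -6z^4 + 12z^3
  (-8z^2)(3z - 6) = -24z^3 + 48z^2
  (-2z)(3z - 6) = -6z^2 + 12z
  (1)(3z - 6) = 3z - 6
Sum: -6z^4 - 12z^3 + 42z^2 + 15z - 6


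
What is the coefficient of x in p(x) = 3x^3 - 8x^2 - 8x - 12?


Read off the coefficient of x: -8


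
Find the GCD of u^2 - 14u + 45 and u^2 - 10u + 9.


Factor each:
  u^2 - 14u + 45 = (u - 9)(u - 5)
  u^2 - 10u + 9 = (u - 9)(u - 1)
Common monic factor: u - 9


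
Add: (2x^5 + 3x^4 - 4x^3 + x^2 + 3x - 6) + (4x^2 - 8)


Align terms by degree and add:
  2x^5 + 3x^4 - 4x^3 + x^2 + 3x - 6
+ 4x^2 - 8
= 2x^5 + 3x^4 - 4x^3 + 5x^2 + 3x - 14


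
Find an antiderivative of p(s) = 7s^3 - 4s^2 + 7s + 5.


Reverse power rule on each term:
  ∫ 7s^3 ds = (7/4)s^4
  ∫ -4s^2 ds = -(4/3)s^3
  ∫ 7s ds = (7/2)s^2
  ∫ 5 ds = 5s
F(s) = (7/4)s^4 - (4/3)s^3 + (7/2)s^2 + 5s + C


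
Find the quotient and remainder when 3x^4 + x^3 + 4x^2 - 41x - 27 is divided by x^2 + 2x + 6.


(3x^4 + x^3 + 4x^2 - 41x - 27) / (x^2 + 2x + 6)
Step 1: 3x^2 * (x^2 + 2x + 6) = 3x^4 + 6x^3 + 18x^2; subtract.
Step 2: -5x * (x^2 + 2x + 6) = -5x^3 - 10x^2 - 30x; subtract.
Step 3: -4 * (x^2 + 2x + 6) = -4x^2 - 8x - 24; subtract.
Quotient: 3x^2 - 5x - 4, Remainder: -3x - 3


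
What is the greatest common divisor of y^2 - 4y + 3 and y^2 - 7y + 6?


Factor each:
  y^2 - 4y + 3 = (y - 1)(y - 3)
  y^2 - 7y + 6 = (y - 1)(y - 6)
Common monic factor: y - 1


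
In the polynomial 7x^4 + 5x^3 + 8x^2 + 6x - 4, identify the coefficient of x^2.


Read off the coefficient of x^2: 8


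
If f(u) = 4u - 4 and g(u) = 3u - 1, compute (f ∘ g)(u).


Substitute g(u) into f:
f(g(u)) = 4*(3u - 1) + (-4)
Expand and combine: 12u - 8


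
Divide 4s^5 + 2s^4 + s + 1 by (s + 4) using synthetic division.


Synthetic division with c = -4. Coefficients: 4, 2, 0, 0, 1, 1
Bring down 4.
  4 * -4 = -16; -16 + 2 = -14
  -14 * -4 = 56; 56 + 0 = 56
  56 * -4 = -224; -224 + 0 = -224
  -224 * -4 = 896; 896 + 1 = 897
  897 * -4 = -3588; -3588 + 1 = -3587
Quotient: 4s^4 - 14s^3 + 56s^2 - 224s + 897, Remainder: -3587


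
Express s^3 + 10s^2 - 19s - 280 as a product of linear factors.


Try integer roots (divisors of -280). s=-8: p(-8)=0.
Divide out (s + 8): quotient is s^2 + 2s - 35.
Factor the quadratic: (s - 5)(s + 7)
Result: (s + 8)(s - 5)(s + 7)


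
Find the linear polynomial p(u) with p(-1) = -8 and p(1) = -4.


p(u) = mu + b. Using p(-1)=-8, p(1)=-4:
m = (-8 + 4)/(-1 - 1) = -4/-2 = 2
b = -8 - m*(-1) = -8 + 2 = -6
p(u) = 2u - 6


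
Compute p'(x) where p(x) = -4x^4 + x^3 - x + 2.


Apply the power rule term by term:
  d/dx(-4x^4) = -16x^3
  d/dx(x^3) = 3x^2
  d/dx(-x) = -1
  d/dx(2) = 0
p'(x) = -16x^3 + 3x^2 - 1


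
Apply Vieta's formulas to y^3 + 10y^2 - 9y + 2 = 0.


Monic cubic y^3+by^2+cy+d=0: sum=-b, pairwise sum=c, product=-d.
b=10, c=-9, d=2
r1+r2+r3 = -10
r1r2+r1r3+r2r3 = -9
r1r2r3 = -2


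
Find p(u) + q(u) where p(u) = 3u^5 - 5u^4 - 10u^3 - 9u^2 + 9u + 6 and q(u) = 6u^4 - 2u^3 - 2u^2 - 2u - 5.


Align terms by degree and add:
  3u^5 - 5u^4 - 10u^3 - 9u^2 + 9u + 6
+ 6u^4 - 2u^3 - 2u^2 - 2u - 5
= 3u^5 + u^4 - 12u^3 - 11u^2 + 7u + 1


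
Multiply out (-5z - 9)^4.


Expand (-5z - 9)^4 by repeated multiplication:
  (-5z - 9)^2 = 25z^2 + 90z + 81
  (-5z - 9)^3 = -125z^3 - 675z^2 - 1215z - 729
= 625z^4 + 4500z^3 + 12150z^2 + 14580z + 6561


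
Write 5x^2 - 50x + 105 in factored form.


Roots satisfy r1 + r2 = -b/a = 10 and r1*r2 = c/a = 21.
So r1 = 3, r2 = 7.
5x^2 - 50x + 105 = 5(x - r1)(x - r2) = 5(x - 3)(x - 7)


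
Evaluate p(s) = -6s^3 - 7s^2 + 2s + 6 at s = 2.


Using direct substitution:
  -6 * (2)^3 = -48
  -7 * (2)^2 = -28
  2 * (2)^1 = 4
  constant: 6
Sum = -48 - 28 + 4 + 6 = -66


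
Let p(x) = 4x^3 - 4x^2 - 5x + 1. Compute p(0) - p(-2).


p(0) = 1
p(-2) = -37
p(0) - p(-2) = 1 + 37 = 38


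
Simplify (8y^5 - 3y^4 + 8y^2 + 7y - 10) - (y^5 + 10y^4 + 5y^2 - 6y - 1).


Distribute the minus sign:
  (8y^5 - 3y^4 + 8y^2 + 7y - 10)
- (y^5 + 10y^4 + 5y^2 - 6y - 1)
Negate second polynomial: -y^5 - 10y^4 - 5y^2 + 6y + 1
Add: 7y^5 - 13y^4 + 3y^2 + 13y - 9


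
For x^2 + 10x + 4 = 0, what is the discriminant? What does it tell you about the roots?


D = b^2 - 4ac = (10)^2 - 4(1)(4) = 100 - 16 = 84
Since D > 0: two distinct irrational roots


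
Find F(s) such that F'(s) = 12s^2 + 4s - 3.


Reverse power rule on each term:
  ∫ 12s^2 ds = 4s^3
  ∫ 4s ds = 2s^2
  ∫ -3 ds = -3s
F(s) = 4s^3 + 2s^2 - 3s + C


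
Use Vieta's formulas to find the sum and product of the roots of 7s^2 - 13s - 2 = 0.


For as^2+bs+c=0: sum = -b/a, product = c/a.
a=7, b=-13, c=-2
Sum = -(-13)/7 = 13/7
Product = (-2)/7 = -2/7


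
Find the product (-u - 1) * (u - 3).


Distribute each term of the first polynomial:
  (-u)(u - 3) = -u^2 + 3u
  (-1)(u - 3) = -u + 3
Sum: -u^2 + 2u + 3


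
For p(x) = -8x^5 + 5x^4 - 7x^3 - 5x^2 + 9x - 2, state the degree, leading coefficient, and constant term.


Highest power of x is 5, with coefficient -8. Constant term is -2.
Degree = 5, leading coefficient = -8, constant term = -2


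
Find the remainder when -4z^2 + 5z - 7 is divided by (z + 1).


By the Remainder Theorem, the remainder equals p(-1):
  -4*(-1)^2 = -4
  5*(-1)^1 = -5
  constant: -7
Sum: -4 - 5 - 7 = -16


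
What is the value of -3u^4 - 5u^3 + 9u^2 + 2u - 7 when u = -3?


Using direct substitution:
  -3 * (-3)^4 = -243
  -5 * (-3)^3 = 135
  9 * (-3)^2 = 81
  2 * (-3)^1 = -6
  constant: -7
Sum = -243 + 135 + 81 - 6 - 7 = -40


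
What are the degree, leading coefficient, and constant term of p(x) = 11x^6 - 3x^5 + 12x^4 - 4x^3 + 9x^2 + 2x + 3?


Highest power of x is 6, with coefficient 11. Constant term is 3.
Degree = 6, leading coefficient = 11, constant term = 3


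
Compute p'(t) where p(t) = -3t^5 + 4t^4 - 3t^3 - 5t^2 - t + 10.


Apply the power rule term by term:
  d/dt(-3t^5) = -15t^4
  d/dt(4t^4) = 16t^3
  d/dt(-3t^3) = -9t^2
  d/dt(-5t^2) = -10t
  d/dt(-t) = -1
  d/dt(10) = 0
p'(t) = -15t^4 + 16t^3 - 9t^2 - 10t - 1


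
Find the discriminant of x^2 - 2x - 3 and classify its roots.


D = b^2 - 4ac = (-2)^2 - 4(1)(-3) = 4 + 12 = 16
Since D > 0: two distinct rational roots


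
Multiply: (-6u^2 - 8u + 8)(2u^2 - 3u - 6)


Distribute each term of the first polynomial:
  (-6u^2)(2u^2 - 3u - 6) = -12u^4 + 18u^3 + 36u^2
  (-8u)(2u^2 - 3u - 6) = -16u^3 + 24u^2 + 48u
  (8)(2u^2 - 3u - 6) = 16u^2 - 24u - 48
Sum: -12u^4 + 2u^3 + 76u^2 + 24u - 48


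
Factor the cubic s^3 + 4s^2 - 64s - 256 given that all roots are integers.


Try integer roots (divisors of -256). s=-8: p(-8)=0.
Divide out (s + 8): quotient is s^2 - 4s - 32.
Factor the quadratic: (s - 8)(s + 4)
Result: (s + 8)(s - 8)(s + 4)


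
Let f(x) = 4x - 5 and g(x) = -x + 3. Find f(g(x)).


Substitute g(x) into f:
f(g(x)) = 4*(-x + 3) + (-5)
Expand and combine: -4x + 7


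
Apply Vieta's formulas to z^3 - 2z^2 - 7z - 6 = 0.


Monic cubic z^3+bz^2+cz+d=0: sum=-b, pairwise sum=c, product=-d.
b=-2, c=-7, d=-6
r1+r2+r3 = 2
r1r2+r1r3+r2r3 = -7
r1r2r3 = 6


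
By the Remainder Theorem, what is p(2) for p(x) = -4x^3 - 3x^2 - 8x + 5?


By the Remainder Theorem, the remainder equals p(2):
  -4*(2)^3 = -32
  -3*(2)^2 = -12
  -8*(2)^1 = -16
  constant: 5
Sum: -32 - 12 - 16 + 5 = -55


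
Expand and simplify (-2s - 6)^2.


Expand (-2s - 6)^2 by repeated multiplication:
= 4s^2 + 24s + 36


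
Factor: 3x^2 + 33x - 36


Roots satisfy r1 + r2 = -b/a = -11 and r1*r2 = c/a = -12.
So r1 = -12, r2 = 1.
3x^2 + 33x - 36 = 3(x - r1)(x - r2) = 3(x + 12)(x - 1)


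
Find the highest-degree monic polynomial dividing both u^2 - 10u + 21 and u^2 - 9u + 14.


Factor each:
  u^2 - 10u + 21 = (u - 7)(u - 3)
  u^2 - 9u + 14 = (u - 7)(u - 2)
Common monic factor: u - 7


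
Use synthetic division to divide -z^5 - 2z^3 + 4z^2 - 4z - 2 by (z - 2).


Synthetic division with c = 2. Coefficients: -1, 0, -2, 4, -4, -2
Bring down -1.
  -1 * 2 = -2; -2 + 0 = -2
  -2 * 2 = -4; -4 - 2 = -6
  -6 * 2 = -12; -12 + 4 = -8
  -8 * 2 = -16; -16 - 4 = -20
  -20 * 2 = -40; -40 - 2 = -42
Quotient: -z^4 - 2z^3 - 6z^2 - 8z - 20, Remainder: -42


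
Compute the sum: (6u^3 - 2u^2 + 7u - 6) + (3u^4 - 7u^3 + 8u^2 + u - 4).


Align terms by degree and add:
  6u^3 - 2u^2 + 7u - 6
+ 3u^4 - 7u^3 + 8u^2 + u - 4
= 3u^4 - u^3 + 6u^2 + 8u - 10


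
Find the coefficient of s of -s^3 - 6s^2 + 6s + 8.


Read off the coefficient of s: 6


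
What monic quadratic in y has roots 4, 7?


p(y) = (y - 4)(y - 7)
Expand: y^2 - 11y + 28


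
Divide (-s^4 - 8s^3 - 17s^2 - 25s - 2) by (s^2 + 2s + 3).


(-s^4 - 8s^3 - 17s^2 - 25s - 2) / (s^2 + 2s + 3)
Step 1: -s^2 * (s^2 + 2s + 3) = -s^4 - 2s^3 - 3s^2; subtract.
Step 2: -6s * (s^2 + 2s + 3) = -6s^3 - 12s^2 - 18s; subtract.
Step 3: -2 * (s^2 + 2s + 3) = -2s^2 - 4s - 6; subtract.
Quotient: -s^2 - 6s - 2, Remainder: -3s + 4


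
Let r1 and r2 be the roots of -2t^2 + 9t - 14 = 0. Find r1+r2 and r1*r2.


For at^2+bt+c=0: sum = -b/a, product = c/a.
a=-2, b=9, c=-14
Sum = -(9)/-2 = 9/2
Product = (-14)/-2 = 7


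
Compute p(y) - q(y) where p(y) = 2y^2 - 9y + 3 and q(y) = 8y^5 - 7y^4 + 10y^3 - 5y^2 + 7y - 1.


Distribute the minus sign:
  (2y^2 - 9y + 3)
- (8y^5 - 7y^4 + 10y^3 - 5y^2 + 7y - 1)
Negate second polynomial: -8y^5 + 7y^4 - 10y^3 + 5y^2 - 7y + 1
Add: -8y^5 + 7y^4 - 10y^3 + 7y^2 - 16y + 4


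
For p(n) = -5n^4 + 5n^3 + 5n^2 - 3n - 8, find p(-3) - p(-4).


p(-3) = -494
p(-4) = -1516
p(-3) - p(-4) = -494 + 1516 = 1022


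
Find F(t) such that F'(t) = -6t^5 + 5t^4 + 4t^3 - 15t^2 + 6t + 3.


Reverse power rule on each term:
  ∫ -6t^5 dt = -t^6
  ∫ 5t^4 dt = t^5
  ∫ 4t^3 dt = t^4
  ∫ -15t^2 dt = -5t^3
  ∫ 6t dt = 3t^2
  ∫ 3 dt = 3t
F(t) = -t^6 + t^5 + t^4 - 5t^3 + 3t^2 + 3t + C


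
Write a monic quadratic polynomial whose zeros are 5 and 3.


p(z) = (z - 5)(z - 3)
Expand: z^2 - 8z + 15


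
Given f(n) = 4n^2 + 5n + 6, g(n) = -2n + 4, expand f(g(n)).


Substitute g(n) into f:
f(g(n)) = 4*(-2n + 4)^2 + 5*(-2n + 4) + 6
(-2n + 4)^2 = 4n^2 - 16n + 16
Expand and combine: 16n^2 - 74n + 90


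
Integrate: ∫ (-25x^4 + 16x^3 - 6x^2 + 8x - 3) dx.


Reverse power rule on each term:
  ∫ -25x^4 dx = -5x^5
  ∫ 16x^3 dx = 4x^4
  ∫ -6x^2 dx = -2x^3
  ∫ 8x dx = 4x^2
  ∫ -3 dx = -3x
F(x) = -5x^5 + 4x^4 - 2x^3 + 4x^2 - 3x + C


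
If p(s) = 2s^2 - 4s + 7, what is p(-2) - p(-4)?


p(-2) = 23
p(-4) = 55
p(-2) - p(-4) = 23 - 55 = -32


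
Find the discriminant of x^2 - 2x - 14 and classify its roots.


D = b^2 - 4ac = (-2)^2 - 4(1)(-14) = 4 + 56 = 60
Since D > 0: two distinct irrational roots


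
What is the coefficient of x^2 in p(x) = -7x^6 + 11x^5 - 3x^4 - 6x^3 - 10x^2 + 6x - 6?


Read off the coefficient of x^2: -10


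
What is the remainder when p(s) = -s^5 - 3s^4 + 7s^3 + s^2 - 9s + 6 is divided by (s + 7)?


By the Remainder Theorem, the remainder equals p(-7):
  -1*(-7)^5 = 16807
  -3*(-7)^4 = -7203
  7*(-7)^3 = -2401
  1*(-7)^2 = 49
  -9*(-7)^1 = 63
  constant: 6
Sum: 16807 - 7203 - 2401 + 49 + 63 + 6 = 7321


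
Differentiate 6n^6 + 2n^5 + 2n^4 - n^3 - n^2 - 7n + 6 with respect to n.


Apply the power rule term by term:
  d/dn(6n^6) = 36n^5
  d/dn(2n^5) = 10n^4
  d/dn(2n^4) = 8n^3
  d/dn(-n^3) = -3n^2
  d/dn(-n^2) = -2n
  d/dn(-7n) = -7
  d/dn(6) = 0
p'(n) = 36n^5 + 10n^4 + 8n^3 - 3n^2 - 2n - 7
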